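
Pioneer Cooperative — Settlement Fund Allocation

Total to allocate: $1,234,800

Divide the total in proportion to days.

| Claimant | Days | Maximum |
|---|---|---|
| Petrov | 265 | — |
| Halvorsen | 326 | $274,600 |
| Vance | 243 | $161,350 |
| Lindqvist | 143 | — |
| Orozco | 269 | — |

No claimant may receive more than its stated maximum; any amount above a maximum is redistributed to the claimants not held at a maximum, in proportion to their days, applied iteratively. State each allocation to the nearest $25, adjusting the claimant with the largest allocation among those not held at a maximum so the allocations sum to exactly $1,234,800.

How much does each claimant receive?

Combined days = 1,246.
Proportional shares (ignoring caps): Petrov 262,617.98; Halvorsen 323,069.66; Vance 240,815.73; Lindqvist 141,714.61; Orozco 266,582.02.
Cap binds for Halvorsen ($274,600), Vance ($161,350); balance $798,850 reallocated over remaining days 677.
Remaining shares: Petrov 312,696.09 → $312,700; Lindqvist 168,737.89 → $168,750; Orozco 317,416.03 → $317,425.
Rounding difference −$25 applied to Orozco → $317,400.

Petrov: $312,700; Halvorsen: $274,600; Vance: $161,350; Lindqvist: $168,750; Orozco: $317,400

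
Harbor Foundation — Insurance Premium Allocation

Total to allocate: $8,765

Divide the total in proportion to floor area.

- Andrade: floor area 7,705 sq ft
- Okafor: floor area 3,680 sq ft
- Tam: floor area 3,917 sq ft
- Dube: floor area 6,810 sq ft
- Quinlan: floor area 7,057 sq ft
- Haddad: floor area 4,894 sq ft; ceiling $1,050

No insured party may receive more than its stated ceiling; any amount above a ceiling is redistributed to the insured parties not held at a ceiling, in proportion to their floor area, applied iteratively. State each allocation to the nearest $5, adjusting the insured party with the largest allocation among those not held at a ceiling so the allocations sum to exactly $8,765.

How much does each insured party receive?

Andrade: $2,040; Okafor: $975; Tam: $1,035; Dube: $1,800; Quinlan: $1,865; Haddad: $1,050

Floor area total: 34,063.
Pro-rata shares before constraints: Andrade 1,982.63; Okafor 946.93; Tam 1,007.91; Dube 1,752.33; Quinlan 1,815.89; Haddad 1,259.31.
Capped: Haddad ($1,050); residual $7,715 reallocated over remaining floor area 29,169.
Remaining shares: Andrade 2,037.92 → $2,040; Okafor 973.33 → $975; Tam 1,036.02 → $1,035; Dube 1,801.20 → $1,800; Quinlan 1,866.53 → $1,865.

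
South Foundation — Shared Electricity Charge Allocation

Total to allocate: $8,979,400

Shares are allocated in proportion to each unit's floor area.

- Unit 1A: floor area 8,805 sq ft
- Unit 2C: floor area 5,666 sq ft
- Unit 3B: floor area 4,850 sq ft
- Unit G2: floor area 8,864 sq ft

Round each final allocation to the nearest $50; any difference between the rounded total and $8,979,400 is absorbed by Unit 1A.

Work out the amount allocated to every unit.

Total floor area = 28,185.
Raw shares: Unit 1A 8,805/28,185 × $8,979,400 = 2,805,166.47; Unit 2C 5,666/28,185 × $8,979,400 = 1,805,119.05; Unit 3B 4,850/28,185 × $8,979,400 = 1,545,151.32; Unit G2 8,864/28,185 × $8,979,400 = 2,823,963.16.
At nearest $50: Unit 1A $2,805,150; Unit 2C $1,805,100; Unit 3B $1,545,150; Unit G2 $2,823,950. Sum = $8,979,350.
Difference $8,979,400 − $8,979,350 = +$50 applied to Unit 1A: Unit 1A becomes $2,805,200.

Unit 1A: $2,805,200 | Unit 2C: $1,805,100 | Unit 3B: $1,545,150 | Unit G2: $2,823,950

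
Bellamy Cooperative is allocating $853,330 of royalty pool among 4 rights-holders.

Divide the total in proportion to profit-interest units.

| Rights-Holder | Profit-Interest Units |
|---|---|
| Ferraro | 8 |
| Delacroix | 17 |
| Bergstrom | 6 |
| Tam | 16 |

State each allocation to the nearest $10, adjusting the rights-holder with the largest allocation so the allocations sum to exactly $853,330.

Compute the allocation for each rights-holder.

Ferraro: $145,250 | Delacroix: $308,640 | Bergstrom: $108,940 | Tam: $290,500

Combined profit-interest units = 47.
Raw shares: Ferraro 8/47 × $853,330 = 145,247.66; Delacroix 17/47 × $853,330 = 308,651.28; Bergstrom 6/47 × $853,330 = 108,935.74; Tam 16/47 × $853,330 = 290,495.32.
Rounded to nearest $10: Ferraro $145,250; Delacroix $308,650; Bergstrom $108,940; Tam $290,500. Sum = $853,340.
Difference $853,330 − $853,340 = −$10 applied to largest allocation (Delacroix): Delacroix becomes $308,640.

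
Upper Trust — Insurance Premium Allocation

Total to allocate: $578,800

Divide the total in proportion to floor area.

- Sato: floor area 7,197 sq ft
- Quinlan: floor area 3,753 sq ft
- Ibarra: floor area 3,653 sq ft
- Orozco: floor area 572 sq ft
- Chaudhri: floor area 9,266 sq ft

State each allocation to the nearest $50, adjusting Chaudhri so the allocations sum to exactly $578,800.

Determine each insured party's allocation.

Sum of floor area: 24,441.
Raw shares: Sato 7,197/24,441 × $578,800 = 170,435.89; Quinlan 3,753/24,441 × $578,800 = 88,876.74; Ibarra 3,653/24,441 × $578,800 = 86,508.59; Orozco 572/24,441 × $578,800 = 13,545.83; Chaudhri 9,266/24,441 × $578,800 = 219,432.95.
Rounded to nearest $50: Sato $170,450; Quinlan $88,900; Ibarra $86,500; Orozco $13,550; Chaudhri $219,450. Sum = $578,850.
Difference $578,800 − $578,850 = −$50 applied to Chaudhri: Chaudhri becomes $219,400.

Sato: $170,450 · Quinlan: $88,900 · Ibarra: $86,500 · Orozco: $13,550 · Chaudhri: $219,400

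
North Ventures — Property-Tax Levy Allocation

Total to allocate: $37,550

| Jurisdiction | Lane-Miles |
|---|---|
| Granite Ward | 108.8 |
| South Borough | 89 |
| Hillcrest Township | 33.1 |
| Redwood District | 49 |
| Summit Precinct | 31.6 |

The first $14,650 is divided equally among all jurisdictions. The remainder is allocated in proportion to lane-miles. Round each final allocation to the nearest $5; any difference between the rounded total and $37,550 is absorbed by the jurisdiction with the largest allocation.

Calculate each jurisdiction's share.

Granite Ward: $10,925 · South Borough: $9,475 · Hillcrest Township: $5,365 · Redwood District: $6,530 · Summit Precinct: $5,255

$14,650 shared equally gives $2,930 per jurisdiction.
Remainder $22,900 by lane-miles (total 311.5): Granite Ward 7,998.46 → $8,000; South Borough 6,542.86 → $6,545; Hillcrest Township 2,433.35 → $2,435; Redwood District 3,602.25 → $3,600; Summit Precinct 2,323.08 → $2,325.
Rounding difference −$5 on remainder applied to Granite Ward.
Totals: Granite Ward $2,930 + $7,995 = $10,925; South Borough $2,930 + $6,545 = $9,475; Hillcrest Township $2,930 + $2,435 = $5,365; Redwood District $2,930 + $3,600 = $6,530; Summit Precinct $2,930 + $2,325 = $5,255.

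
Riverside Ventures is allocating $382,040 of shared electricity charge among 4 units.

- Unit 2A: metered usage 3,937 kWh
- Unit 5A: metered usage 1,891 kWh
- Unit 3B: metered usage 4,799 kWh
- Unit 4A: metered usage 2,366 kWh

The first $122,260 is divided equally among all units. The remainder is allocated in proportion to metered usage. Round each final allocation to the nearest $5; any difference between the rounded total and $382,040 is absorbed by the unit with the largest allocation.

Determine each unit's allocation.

First tranche $122,260 split equally: $30,565 each.
Remainder $259,780 by metered usage (total 12,993): Unit 2A 78,715.76 → $78,715; Unit 5A 37,808.36 → $37,810; Unit 3B 95,950.45 → $95,950; Unit 4A 47,305.43 → $47,305.
Totals: Unit 2A $30,565 + $78,715 = $109,280; Unit 5A $30,565 + $37,810 = $68,375; Unit 3B $30,565 + $95,950 = $126,515; Unit 4A $30,565 + $47,305 = $77,870.

Unit 2A: $109,280 · Unit 5A: $68,375 · Unit 3B: $126,515 · Unit 4A: $77,870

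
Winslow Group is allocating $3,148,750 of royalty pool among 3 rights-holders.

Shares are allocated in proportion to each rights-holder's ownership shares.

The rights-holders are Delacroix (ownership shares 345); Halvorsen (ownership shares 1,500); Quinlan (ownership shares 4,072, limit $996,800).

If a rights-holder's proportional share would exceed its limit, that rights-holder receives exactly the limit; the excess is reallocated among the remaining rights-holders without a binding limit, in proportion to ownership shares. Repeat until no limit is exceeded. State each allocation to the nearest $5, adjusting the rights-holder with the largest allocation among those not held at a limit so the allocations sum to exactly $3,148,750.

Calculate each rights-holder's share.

Ownership shares total: 5,917.
Unconstrained shares: Delacroix 183,592.83; Halvorsen 798,229.68; Quinlan 2,166,927.497.
Cap binds for Quinlan ($996,800); balance $2,151,950 reallocated over remaining ownership shares 1,845.
Redistributed shares: Delacroix 402,397.15 → $402,395; Halvorsen 1,749,552.85 → $1,749,555.

Delacroix: $402,395 · Halvorsen: $1,749,555 · Quinlan: $996,800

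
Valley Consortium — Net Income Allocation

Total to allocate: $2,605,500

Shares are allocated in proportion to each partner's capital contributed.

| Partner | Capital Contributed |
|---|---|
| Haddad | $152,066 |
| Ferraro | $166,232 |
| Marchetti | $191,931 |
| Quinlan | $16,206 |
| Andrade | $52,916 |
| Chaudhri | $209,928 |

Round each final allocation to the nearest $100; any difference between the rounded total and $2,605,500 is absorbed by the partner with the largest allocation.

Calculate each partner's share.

Total capital contributed = 789,279.
Proportional shares: Haddad 152,066/789,279 × $2,605,500 = 501,987.21; Ferraro 166,232/789,279 × $2,605,500 = 548,750.79; Marchetti 191,931/789,279 × $2,605,500 = 633,586.12; Quinlan 16,206/789,279 × $2,605,500 = 53,497.85; Andrade 52,916/789,279 × $2,605,500 = 174,681.75; Chaudhri 209,928/789,279 × $2,605,500 = 692,996.27.
At nearest $100: Haddad $502,000; Ferraro $548,800; Marchetti $633,600; Quinlan $53,500; Andrade $174,700; Chaudhri $693,000. Sum = $2,605,600.
Difference $2,605,500 − $2,605,600 = −$100 applied to largest allocation (Chaudhri): Chaudhri becomes $692,900.

Haddad: $502,000 | Ferraro: $548,800 | Marchetti: $633,600 | Quinlan: $53,500 | Andrade: $174,700 | Chaudhri: $692,900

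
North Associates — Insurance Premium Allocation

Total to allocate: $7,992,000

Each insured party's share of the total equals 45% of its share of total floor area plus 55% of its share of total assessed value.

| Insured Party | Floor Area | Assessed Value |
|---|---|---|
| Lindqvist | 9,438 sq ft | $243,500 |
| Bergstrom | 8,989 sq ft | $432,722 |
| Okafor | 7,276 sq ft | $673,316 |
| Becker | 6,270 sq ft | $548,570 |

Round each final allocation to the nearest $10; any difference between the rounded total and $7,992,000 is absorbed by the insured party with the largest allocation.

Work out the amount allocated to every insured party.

Lindqvist: $1,625,500 · Bergstrom: $2,013,190 · Okafor: $2,377,680 · Becker: $1,975,630

Totals — floor area 31,973, assessed value 1,898,108.
Composite weights (45% floor area + 55% assessed value): Lindqvist 0.2034; Bergstrom 0.2519; Okafor 0.2975; Becker 0.2472.
Unrounded shares: Lindqvist 1,625,501.32; Bergstrom 2,013,193.19; Okafor 2,377,673.53; Becker 1,975,631.97.
Rounded to nearest $10: Lindqvist $1,625,500; Bergstrom $2,013,190; Okafor $2,377,670; Becker $1,975,630. Sum = $7,991,990.
Difference $7,992,000 − $7,991,990 = +$10 applied to largest allocation (Okafor): Okafor becomes $2,377,680.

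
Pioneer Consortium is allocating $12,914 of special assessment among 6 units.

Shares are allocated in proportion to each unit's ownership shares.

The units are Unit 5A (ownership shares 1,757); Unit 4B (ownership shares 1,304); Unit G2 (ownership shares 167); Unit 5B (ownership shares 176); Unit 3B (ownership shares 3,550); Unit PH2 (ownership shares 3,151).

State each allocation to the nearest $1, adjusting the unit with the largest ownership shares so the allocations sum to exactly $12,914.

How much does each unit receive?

Unit 5A: $2,245; Unit 4B: $1,666; Unit G2: $213; Unit 5B: $225; Unit 3B: $4,538; Unit PH2: $4,027

Ownership shares total: 10,105.
Proportional shares: Unit 5A 1,757/10,105 × $12,914 = 2,245.41; Unit 4B 1,304/10,105 × $12,914 = 1,666.49; Unit G2 167/10,105 × $12,914 = 213.42; Unit 5B 176/10,105 × $12,914 = 224.92; Unit 3B 3,550/10,105 × $12,914 = 4,536.83; Unit PH2 3,151/10,105 × $12,914 = 4,026.92.
Rounded to nearest $1: Unit 5A $2,245; Unit 4B $1,666; Unit G2 $213; Unit 5B $225; Unit 3B $4,537; Unit PH2 $4,027. Sum = $12,913.
Difference $12,914 − $12,913 = +$1 applied to largest ownership shares (Unit 3B): Unit 3B becomes $4,538.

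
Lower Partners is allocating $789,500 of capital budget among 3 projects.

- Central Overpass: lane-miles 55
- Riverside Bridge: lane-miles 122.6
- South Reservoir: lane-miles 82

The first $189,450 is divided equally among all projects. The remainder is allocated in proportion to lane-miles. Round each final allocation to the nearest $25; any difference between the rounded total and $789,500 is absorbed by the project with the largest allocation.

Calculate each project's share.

First tranche $189,450 split equally: $63,150 each.
Remainder $600,050 by lane-miles (total 259.6): Central Overpass 127,129.24 → $127,125; Riverside Bridge 283,382.63 → $283,375; South Reservoir 189,538.14 → $189,550.
Totals: Central Overpass $63,150 + $127,125 = $190,275; Riverside Bridge $63,150 + $283,375 = $346,525; South Reservoir $63,150 + $189,550 = $252,700.

Central Overpass: $190,275 | Riverside Bridge: $346,525 | South Reservoir: $252,700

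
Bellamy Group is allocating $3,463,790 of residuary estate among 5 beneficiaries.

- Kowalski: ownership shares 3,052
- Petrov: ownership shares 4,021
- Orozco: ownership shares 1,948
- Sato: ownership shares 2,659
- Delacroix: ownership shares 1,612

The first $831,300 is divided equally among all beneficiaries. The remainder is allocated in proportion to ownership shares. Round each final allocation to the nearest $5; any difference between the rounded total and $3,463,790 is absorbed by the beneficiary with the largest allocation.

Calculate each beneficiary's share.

Kowalski: $770,710 · Petrov: $962,620 · Orozco: $552,065 · Sato: $692,875 · Delacroix: $485,520

$831,300 shared equally gives $166,260 per beneficiary.
Remainder $2,632,490 by ownership shares (total 13,292): Kowalski 604,450.76 → $604,450; Petrov 796,361.89 → $796,360; Orozco 385,802.78 → $385,805; Sato 526,616.83 → $526,615; Delacroix 319,257.74 → $319,260.
Totals: Kowalski $166,260 + $604,450 = $770,710; Petrov $166,260 + $796,360 = $962,620; Orozco $166,260 + $385,805 = $552,065; Sato $166,260 + $526,615 = $692,875; Delacroix $166,260 + $319,260 = $485,520.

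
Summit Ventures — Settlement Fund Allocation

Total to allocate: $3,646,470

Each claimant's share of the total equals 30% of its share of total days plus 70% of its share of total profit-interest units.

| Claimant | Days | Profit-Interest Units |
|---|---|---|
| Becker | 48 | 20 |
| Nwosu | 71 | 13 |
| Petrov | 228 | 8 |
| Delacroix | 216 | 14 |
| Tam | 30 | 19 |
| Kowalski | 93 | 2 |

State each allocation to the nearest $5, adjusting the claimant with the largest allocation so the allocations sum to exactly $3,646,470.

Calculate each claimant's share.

Totals — days 686, profit-interest units 76.
Blended shares (30% days + 70% profit-interest units): Becker 0.2052; Nwosu 0.1508; Petrov 0.1734; Delacroix 0.2234; Tam 0.1881; Kowalski 0.0591.
Proportional shares: Becker 748,262.13; Nwosu 549,838.10; Petrov 632,271.15; Delacroix 814,650.61; Tam 685,972.24; Kowalski 215,475.77.
After rounding ($5): Becker $748,260; Nwosu $549,840; Petrov $632,270; Delacroix $814,650; Tam $685,970; Kowalski $215,475. Sum = $3,646,465.
Difference $3,646,470 − $3,646,465 = +$5 applied to largest allocation (Delacroix): Delacroix becomes $814,655.

Becker: $748,260 · Nwosu: $549,840 · Petrov: $632,270 · Delacroix: $814,655 · Tam: $685,970 · Kowalski: $215,475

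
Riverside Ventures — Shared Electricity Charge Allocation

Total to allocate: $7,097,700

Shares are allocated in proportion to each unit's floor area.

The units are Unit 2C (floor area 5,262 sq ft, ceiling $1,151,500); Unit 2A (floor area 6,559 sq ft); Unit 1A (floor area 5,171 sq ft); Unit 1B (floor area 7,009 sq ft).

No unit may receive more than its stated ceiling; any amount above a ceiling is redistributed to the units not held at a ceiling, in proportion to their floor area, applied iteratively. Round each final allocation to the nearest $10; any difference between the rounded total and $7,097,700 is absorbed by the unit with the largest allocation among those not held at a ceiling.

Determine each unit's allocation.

Unit 2C: $1,151,500; Unit 2A: $2,081,280; Unit 1A: $1,640,850; Unit 1B: $2,224,070

Floor area total: 24,001.
Proportional shares (ignoring caps): Unit 2C 1,556,105.89; Unit 2A 1,939,661.44; Unit 1A 1,529,194.90; Unit 1B 2,072,737.77.
Cap binds for Unit 2C ($1,151,500); residual $5,946,200 reallocated over remaining floor area 18,739.
Remaining shares: Unit 2A 2,081,281.06 → $2,081,280; Unit 1A 1,640,845.31 → $1,640,850; Unit 1B 2,224,073.63 → $2,224,070.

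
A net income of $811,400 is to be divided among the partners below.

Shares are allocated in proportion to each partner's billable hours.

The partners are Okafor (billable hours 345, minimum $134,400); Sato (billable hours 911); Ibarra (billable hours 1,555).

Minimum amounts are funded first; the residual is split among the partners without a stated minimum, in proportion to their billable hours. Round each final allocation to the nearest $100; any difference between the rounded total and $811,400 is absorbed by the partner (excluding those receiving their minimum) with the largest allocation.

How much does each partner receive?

Minimums first: Okafor $134,400. Remaining pool $677,000.
Remaining pool split over remaining billable hours 2,466: Sato 250,100.16 → $250,100; Ibarra 426,899.84 → $426,900.

Okafor: $134,400; Sato: $250,100; Ibarra: $426,900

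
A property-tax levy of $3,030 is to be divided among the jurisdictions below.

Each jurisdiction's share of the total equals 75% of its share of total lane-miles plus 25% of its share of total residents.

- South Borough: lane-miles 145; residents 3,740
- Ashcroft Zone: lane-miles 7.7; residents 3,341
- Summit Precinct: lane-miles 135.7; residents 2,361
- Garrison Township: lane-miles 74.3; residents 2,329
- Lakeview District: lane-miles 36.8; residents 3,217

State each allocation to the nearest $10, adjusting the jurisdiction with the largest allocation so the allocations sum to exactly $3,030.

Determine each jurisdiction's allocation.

Totals — lane-miles 399.5, residents 14,988.
Blended shares (75% lane-miles + 25% residents): South Borough 0.3346; Ashcroft Zone 0.0702; Summit Precinct 0.2941; Garrison Township 0.1783; Lakeview District 0.1227.
Raw shares: South Borough 1,013.83; Ashcroft Zone 212.66; Summit Precinct 891.24; Garrison Township 540.35; Lakeview District 371.92.
Rounded to nearest $10: South Borough $1,010; Ashcroft Zone $210; Summit Precinct $890; Garrison Township $540; Lakeview District $370. Sum = $3,020.
Difference $3,030 − $3,020 = +$10 applied to largest allocation (South Borough): South Borough becomes $1,020.

South Borough: $1,020 · Ashcroft Zone: $210 · Summit Precinct: $890 · Garrison Township: $540 · Lakeview District: $370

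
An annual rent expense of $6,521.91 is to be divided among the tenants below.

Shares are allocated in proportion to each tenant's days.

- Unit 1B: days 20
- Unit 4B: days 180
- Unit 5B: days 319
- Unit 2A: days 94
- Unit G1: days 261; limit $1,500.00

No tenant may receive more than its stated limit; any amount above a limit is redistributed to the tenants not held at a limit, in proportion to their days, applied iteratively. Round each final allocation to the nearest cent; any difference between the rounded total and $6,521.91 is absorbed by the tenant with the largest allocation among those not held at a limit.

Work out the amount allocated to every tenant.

Unit 1B: $163.85 · Unit 4B: $1,474.62 · Unit 5B: $2,613.36 · Unit 2A: $770.08 · Unit G1: $1,500.00

Total days = 874.
Pro-rata shares before constraints: Unit 1B 149.2428; Unit 4B 1,343.1851; Unit 5B 2,380.4225; Unit 2A 701.4411; Unit G1 1,947.6184.
Held at cap: Unit G1 ($1,500.00); residual $5,021.91 reallocated over remaining days 613.
Redistributed shares: Unit 1B 163.8470 → $163.85; Unit 4B 1,474.6228 → $1,474.62; Unit 5B 2,613.3594 → $2,613.36; Unit 2A 770.0808 → $770.08.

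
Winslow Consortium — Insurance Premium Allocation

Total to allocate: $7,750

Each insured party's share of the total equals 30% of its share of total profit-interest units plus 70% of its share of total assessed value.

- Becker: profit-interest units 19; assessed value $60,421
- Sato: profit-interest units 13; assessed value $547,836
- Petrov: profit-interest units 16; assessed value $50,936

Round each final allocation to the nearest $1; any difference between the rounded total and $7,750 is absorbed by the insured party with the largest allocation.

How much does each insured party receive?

Becker: $1,418 · Sato: $5,138 · Petrov: $1,194

Profit-interest units total 48; assessed value total 659,193.
Composite weights (30% profit-interest units + 70% assessed value): Becker 0.1829; Sato 0.6630; Petrov 0.1541.
Pro-rata amounts: Becker 1,417.56; Sato 5,138.25; Petrov 1,194.19.
After rounding ($1): Becker $1,418; Sato $5,138; Petrov $1,194. Sum = $7,750.
Sum already equals the total — no adjustment.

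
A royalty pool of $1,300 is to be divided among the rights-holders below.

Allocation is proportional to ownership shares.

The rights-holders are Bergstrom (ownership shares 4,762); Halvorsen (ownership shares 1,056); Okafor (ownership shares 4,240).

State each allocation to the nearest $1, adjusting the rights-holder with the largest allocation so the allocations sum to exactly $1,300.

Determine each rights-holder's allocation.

Bergstrom: $616 | Halvorsen: $136 | Okafor: $548

Total ownership shares = 10,058.
Unrounded shares: Bergstrom 4,762/10,058 × $1,300 = 615.49; Halvorsen 1,056/10,058 × $1,300 = 136.49; Okafor 4,240/10,058 × $1,300 = 548.02.
At nearest $1: Bergstrom $615; Halvorsen $136; Okafor $548. Sum = $1,299.
Difference $1,300 − $1,299 = +$1 applied to largest allocation (Bergstrom): Bergstrom becomes $616.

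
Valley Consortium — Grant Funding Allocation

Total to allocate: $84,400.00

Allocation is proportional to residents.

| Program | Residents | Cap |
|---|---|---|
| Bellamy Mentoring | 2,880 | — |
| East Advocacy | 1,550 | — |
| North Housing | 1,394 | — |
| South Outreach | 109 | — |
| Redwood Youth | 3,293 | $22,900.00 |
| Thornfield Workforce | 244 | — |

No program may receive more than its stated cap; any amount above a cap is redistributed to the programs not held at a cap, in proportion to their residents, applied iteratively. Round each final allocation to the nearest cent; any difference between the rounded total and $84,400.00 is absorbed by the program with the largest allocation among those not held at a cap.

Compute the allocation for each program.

Combined residents = 9,470.
Unconstrained shares: Bellamy Mentoring 25,667.5818; East Advocacy 13,814.1499; North Housing 12,423.8226; South Outreach 971.4467; Redwood Youth 29,348.3844; Thornfield Workforce 2,174.6146.
Cap binds for Redwood Youth ($22,900.00); remaining pool $61,500.00 reallocated over remaining residents 6,177.
Redistributed shares: Bellamy Mentoring 28,674.1136 → $28,674.11; East Advocacy 15,432.2487 → $15,432.25; North Housing 13,879.0675 → $13,879.07; South Outreach 1,085.2356 → $1,085.24; Thornfield Workforce 2,429.3346 → $2,429.33.

Bellamy Mentoring: $28,674.11 | East Advocacy: $15,432.25 | North Housing: $13,879.07 | South Outreach: $1,085.24 | Redwood Youth: $22,900.00 | Thornfield Workforce: $2,429.33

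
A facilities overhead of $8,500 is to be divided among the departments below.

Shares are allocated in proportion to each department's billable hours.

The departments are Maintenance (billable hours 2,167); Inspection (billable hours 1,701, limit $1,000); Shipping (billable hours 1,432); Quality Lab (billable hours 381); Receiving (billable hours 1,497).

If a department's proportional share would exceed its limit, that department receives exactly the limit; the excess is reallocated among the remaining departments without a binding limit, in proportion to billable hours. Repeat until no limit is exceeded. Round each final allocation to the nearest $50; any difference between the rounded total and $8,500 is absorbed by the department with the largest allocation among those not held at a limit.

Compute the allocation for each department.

Maintenance: $3,000; Inspection: $1,000; Shipping: $1,950; Quality Lab: $500; Receiving: $2,050

Billable hours total: 7,178.
Pro-rata shares before constraints: Maintenance 2,566.10; Inspection 2,014.28; Shipping 1,695.74; Quality Lab 451.17; Receiving 1,772.71.
Held at cap: Inspection ($1,000); balance $7,500 reallocated over remaining billable hours 5,477.
Remaining shares: Maintenance 2,967.41 → $2,950; Shipping 1,960.93 → $1,950; Quality Lab 521.73 → $500; Receiving 2,049.94 → $2,050.
Rounding difference +$50 applied to Maintenance → $3,000.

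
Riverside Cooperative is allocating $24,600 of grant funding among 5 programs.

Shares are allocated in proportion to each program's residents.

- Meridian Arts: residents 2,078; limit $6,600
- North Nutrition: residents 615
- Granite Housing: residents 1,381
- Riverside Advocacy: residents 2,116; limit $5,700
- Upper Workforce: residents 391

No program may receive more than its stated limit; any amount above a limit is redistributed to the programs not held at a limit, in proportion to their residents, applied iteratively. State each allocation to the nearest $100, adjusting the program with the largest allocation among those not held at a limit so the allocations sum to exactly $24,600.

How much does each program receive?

Combined residents = 6,581.
Pro-rata shares before constraints: Meridian Arts 7,767.63; North Nutrition 2,298.89; Granite Housing 5,162.22; Riverside Advocacy 7,909.68; Upper Workforce 1,461.57.
Cap binds for Meridian Arts ($6,600), Riverside Advocacy ($5,700); remaining pool $12,300 reallocated over remaining residents 2,387.
Redistributed shares: North Nutrition 3,169.04 → $3,200; Granite Housing 7,116.17 → $7,100; Upper Workforce 2,014.79 → $2,000.

Meridian Arts: $6,600 | North Nutrition: $3,200 | Granite Housing: $7,100 | Riverside Advocacy: $5,700 | Upper Workforce: $2,000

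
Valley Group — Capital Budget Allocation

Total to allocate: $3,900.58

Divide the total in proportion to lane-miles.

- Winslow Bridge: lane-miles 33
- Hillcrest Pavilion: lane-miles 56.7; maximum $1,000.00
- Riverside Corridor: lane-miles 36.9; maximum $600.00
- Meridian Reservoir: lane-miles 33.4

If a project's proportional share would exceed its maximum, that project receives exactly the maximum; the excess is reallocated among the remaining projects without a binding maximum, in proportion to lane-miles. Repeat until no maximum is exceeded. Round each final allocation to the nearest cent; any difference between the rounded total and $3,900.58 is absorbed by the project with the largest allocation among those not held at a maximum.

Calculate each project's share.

Winslow Bridge: $1,143.36; Hillcrest Pavilion: $1,000.00; Riverside Corridor: $600.00; Meridian Reservoir: $1,157.22

Total lane-miles = 160.
Unconstrained shares: Winslow Bridge 804.4946; Hillcrest Pavilion 1,382.2680; Riverside Corridor 899.5713; Meridian Reservoir 814.2461.
Held at cap: Hillcrest Pavilion ($1,000.00), Riverside Corridor ($600.00); remaining pool $2,300.58 reallocated over remaining lane-miles 66.4.
Redistributed shares: Winslow Bridge 1,143.3605 → $1,143.36; Meridian Reservoir 1,157.2195 → $1,157.22.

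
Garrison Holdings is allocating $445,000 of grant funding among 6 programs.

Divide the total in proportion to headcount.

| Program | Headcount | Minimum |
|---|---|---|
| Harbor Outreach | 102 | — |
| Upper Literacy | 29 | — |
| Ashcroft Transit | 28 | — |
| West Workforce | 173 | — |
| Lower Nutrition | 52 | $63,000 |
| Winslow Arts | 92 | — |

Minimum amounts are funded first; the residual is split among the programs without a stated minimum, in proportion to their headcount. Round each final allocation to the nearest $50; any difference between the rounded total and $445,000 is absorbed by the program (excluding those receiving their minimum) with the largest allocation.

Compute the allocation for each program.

Harbor Outreach: $91,900 | Upper Literacy: $26,150 | Ashcroft Transit: $25,250 | West Workforce: $155,800 | Lower Nutrition: $63,000 | Winslow Arts: $82,900

Minimums first: Lower Nutrition $63,000. Balance $382,000.
Balance split over remaining headcount 424: Harbor Outreach 91,896.23 → $91,900; Upper Literacy 26,127.36 → $26,150; Ashcroft Transit 25,226.42 → $25,250; West Workforce 155,863.21 → $155,850; Winslow Arts 82,886.79 → $82,900.
Rounding difference −$50 applied to West Workforce → $155,800.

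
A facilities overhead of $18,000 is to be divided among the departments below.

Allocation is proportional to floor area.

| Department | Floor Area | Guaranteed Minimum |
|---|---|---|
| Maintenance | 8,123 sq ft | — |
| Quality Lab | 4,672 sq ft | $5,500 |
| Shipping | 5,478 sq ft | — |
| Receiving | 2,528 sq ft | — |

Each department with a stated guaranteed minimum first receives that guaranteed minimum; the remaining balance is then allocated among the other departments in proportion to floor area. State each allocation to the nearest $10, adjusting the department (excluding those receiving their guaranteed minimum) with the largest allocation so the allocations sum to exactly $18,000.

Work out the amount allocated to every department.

Minimums first: Quality Lab $5,500. Remaining pool $12,500.
Remaining pool split over remaining floor area 16,129: Maintenance 6,295.34 → $6,300; Shipping 4,245.46 → $4,250; Receiving 1,959.20 → $1,960.
Rounding difference −$10 applied to Maintenance → $6,290.

Maintenance: $6,290; Quality Lab: $5,500; Shipping: $4,250; Receiving: $1,960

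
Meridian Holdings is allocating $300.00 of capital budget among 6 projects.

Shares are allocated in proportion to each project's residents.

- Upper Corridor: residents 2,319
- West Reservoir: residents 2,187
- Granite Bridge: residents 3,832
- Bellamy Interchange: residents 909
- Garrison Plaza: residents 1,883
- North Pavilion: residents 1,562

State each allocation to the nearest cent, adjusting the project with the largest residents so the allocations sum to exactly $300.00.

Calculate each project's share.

Upper Corridor: $54.81 | West Reservoir: $51.69 | Granite Bridge: $90.58 | Bellamy Interchange: $21.49 | Garrison Plaza: $44.51 | North Pavilion: $36.92

Sum of residents: 2,319 + 2,187 + 3,832 + 909 + 1,883 + 1,562 = 12,692.
Unrounded shares: Upper Corridor 54.8141; West Reservoir 51.6940; Granite Bridge 90.5767; Bellamy Interchange 21.4860; Garrison Plaza 44.5084; North Pavilion 36.9209.
Rounded to nearest cent: Upper Corridor $54.81; West Reservoir $51.69; Granite Bridge $90.58; Bellamy Interchange $21.49; Garrison Plaza $44.51; North Pavilion $36.92. Sum = $300.00.
Rounded total matches; no reconciliation needed.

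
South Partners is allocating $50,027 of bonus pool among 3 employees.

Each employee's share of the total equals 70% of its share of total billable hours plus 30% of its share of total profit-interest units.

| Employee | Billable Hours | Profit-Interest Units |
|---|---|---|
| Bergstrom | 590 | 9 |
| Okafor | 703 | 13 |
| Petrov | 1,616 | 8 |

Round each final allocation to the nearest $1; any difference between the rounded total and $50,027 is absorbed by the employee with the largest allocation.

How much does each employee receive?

Totals — billable hours 2,909, profit-interest units 30.
Composite weights (70% billable hours + 30% profit-interest units): Bergstrom 0.2320; Okafor 0.2992; Petrov 0.4689.
Raw shares: Bergstrom 11,604.92; Okafor 14,966.31; Petrov 23,455.77.
Rounded to nearest $1: Bergstrom $11,605; Okafor $14,966; Petrov $23,456. Sum = $50,027.
No rounding difference to absorb.

Bergstrom: $11,605 | Okafor: $14,966 | Petrov: $23,456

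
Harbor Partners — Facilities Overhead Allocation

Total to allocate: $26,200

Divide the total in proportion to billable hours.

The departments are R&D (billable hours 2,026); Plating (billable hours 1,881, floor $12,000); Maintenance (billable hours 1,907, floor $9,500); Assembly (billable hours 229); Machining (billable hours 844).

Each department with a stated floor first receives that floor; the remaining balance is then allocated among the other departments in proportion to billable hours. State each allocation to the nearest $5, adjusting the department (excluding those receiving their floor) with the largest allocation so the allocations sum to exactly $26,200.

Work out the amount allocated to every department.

Minimums first: Plating $12,000; Maintenance $9,500. Remaining pool $4,700.
Remaining pool split over remaining billable hours 3,099: R&D 3,072.67 → $3,075; Assembly 347.31 → $345; Machining 1,280.03 → $1,280.

R&D: $3,075 | Plating: $12,000 | Maintenance: $9,500 | Assembly: $345 | Machining: $1,280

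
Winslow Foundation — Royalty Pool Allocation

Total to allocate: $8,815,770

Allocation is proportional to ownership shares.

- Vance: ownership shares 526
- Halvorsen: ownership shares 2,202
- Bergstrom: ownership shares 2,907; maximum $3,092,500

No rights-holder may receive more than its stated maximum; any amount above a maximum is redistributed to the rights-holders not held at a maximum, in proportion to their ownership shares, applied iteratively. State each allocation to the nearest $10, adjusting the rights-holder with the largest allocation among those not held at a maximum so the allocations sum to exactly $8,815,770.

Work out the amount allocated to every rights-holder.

Vance: $1,103,530; Halvorsen: $4,619,740; Bergstrom: $3,092,500

Sum of ownership shares: 5,635.
Unconstrained shares: Vance 822,909.50; Halvorsen 3,444,955.73; Bergstrom 4,547,904.77.
Cap binds for Bergstrom ($3,092,500); remaining pool $5,723,270 reallocated over remaining ownership shares 2,728.
Redistributed shares: Vance 1,103,533.73 → $1,103,530; Halvorsen 4,619,736.27 → $4,619,740.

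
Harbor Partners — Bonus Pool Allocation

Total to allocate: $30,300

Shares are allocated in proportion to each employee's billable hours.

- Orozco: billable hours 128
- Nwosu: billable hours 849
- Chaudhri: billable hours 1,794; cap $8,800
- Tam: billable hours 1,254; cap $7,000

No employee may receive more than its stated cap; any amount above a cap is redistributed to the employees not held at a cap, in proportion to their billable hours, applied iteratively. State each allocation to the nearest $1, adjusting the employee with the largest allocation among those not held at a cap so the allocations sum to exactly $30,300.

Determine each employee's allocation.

Orozco: $1,900; Nwosu: $12,600; Chaudhri: $8,800; Tam: $7,000

Sum of billable hours: 4,025.
Proportional shares (ignoring caps): Orozco 963.58; Nwosu 6,391.23; Chaudhri 13,505.14; Tam 9,440.05.
Held at cap: Chaudhri ($8,800), Tam ($7,000); remaining pool $14,500 reallocated over remaining billable hours 977.
Remaining shares: Orozco 1,899.69 → $1,900; Nwosu 12,600.31 → $12,600.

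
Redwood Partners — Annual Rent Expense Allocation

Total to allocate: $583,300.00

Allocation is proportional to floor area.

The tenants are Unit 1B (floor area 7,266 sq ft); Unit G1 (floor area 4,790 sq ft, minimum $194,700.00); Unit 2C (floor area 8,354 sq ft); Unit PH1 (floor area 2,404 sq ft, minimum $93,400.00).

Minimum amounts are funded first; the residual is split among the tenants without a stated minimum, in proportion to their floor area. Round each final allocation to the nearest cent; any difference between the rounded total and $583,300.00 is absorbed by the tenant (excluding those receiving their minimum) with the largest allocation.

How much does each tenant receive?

Unit 1B: $137,319.03 | Unit G1: $194,700.00 | Unit 2C: $157,880.97 | Unit PH1: $93,400.00

Fund the minimums — Unit G1 $194,700.00; Unit PH1 $93,400.00. Balance $295,200.00.
Balance split over remaining floor area 15,620: Unit 1B 137,319.0269 → $137,319.03; Unit 2C 157,880.9731 → $157,880.97.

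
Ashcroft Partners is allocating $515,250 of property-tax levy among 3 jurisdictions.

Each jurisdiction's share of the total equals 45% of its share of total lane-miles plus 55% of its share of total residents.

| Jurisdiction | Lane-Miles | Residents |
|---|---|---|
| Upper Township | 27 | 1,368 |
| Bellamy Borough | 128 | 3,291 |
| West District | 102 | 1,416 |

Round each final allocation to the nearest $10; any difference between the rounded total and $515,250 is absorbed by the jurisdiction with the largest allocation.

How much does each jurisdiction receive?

Upper Township: $88,170; Bellamy Borough: $269,000; West District: $158,080

Lane-miles total 257; residents total 6,075.
Composite weights (45% lane-miles + 55% residents): Upper Township 0.1711; Bellamy Borough 0.5221; West District 0.3068.
Unrounded shares: Upper Township 88,173.76; Bellamy Borough 268,999.21; West District 158,077.03.
At nearest $10: Upper Township $88,170; Bellamy Borough $269,000; West District $158,080. Sum = $515,250.
Sum already equals the total — no adjustment.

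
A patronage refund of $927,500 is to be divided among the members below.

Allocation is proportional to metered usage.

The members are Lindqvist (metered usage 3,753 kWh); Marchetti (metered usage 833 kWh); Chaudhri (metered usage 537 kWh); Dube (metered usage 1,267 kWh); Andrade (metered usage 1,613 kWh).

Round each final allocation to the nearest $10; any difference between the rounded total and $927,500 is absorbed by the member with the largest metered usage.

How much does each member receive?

Total metered usage = 3,753 + 833 + 537 + 1,267 + 1,613 = 8,003.
Unrounded shares: Lindqvist 434,950.33; Marchetti 96,539.74; Chaudhri 62,235.10; Dube 146,837.75; Andrade 186,937.09.
After rounding ($10): Lindqvist $434,950; Marchetti $96,540; Chaudhri $62,240; Dube $146,840; Andrade $186,940. Sum = $927,510.
Difference $927,500 − $927,510 = −$10 applied to largest metered usage (Lindqvist): Lindqvist becomes $434,940.

Lindqvist: $434,940 · Marchetti: $96,540 · Chaudhri: $62,240 · Dube: $146,840 · Andrade: $186,940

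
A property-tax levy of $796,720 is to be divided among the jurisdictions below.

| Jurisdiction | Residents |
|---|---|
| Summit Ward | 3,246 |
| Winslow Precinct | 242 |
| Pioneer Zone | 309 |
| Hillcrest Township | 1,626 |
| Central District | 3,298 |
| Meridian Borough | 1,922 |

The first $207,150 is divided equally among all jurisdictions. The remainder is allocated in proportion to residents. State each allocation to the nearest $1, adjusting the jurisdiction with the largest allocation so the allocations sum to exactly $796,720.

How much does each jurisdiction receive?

$207,150 shared equally gives $34,525 per jurisdiction.
Remainder $589,570 by residents (total 10,643): Summit Ward 179,812.48 → $179,812; Winslow Precinct 13,405.61 → $13,406; Pioneer Zone 17,117.08 → $17,117; Hillcrest Township 90,072.43 → $90,072; Central District 182,693.02 → $182,693; Meridian Borough 106,469.37 → $106,469.
Rounding difference +$1 on remainder applied to Central District.
Totals: Summit Ward $34,525 + $179,812 = $214,337; Winslow Precinct $34,525 + $13,406 = $47,931; Pioneer Zone $34,525 + $17,117 = $51,642; Hillcrest Township $34,525 + $90,072 = $124,597; Central District $34,525 + $182,694 = $217,219; Meridian Borough $34,525 + $106,469 = $140,994.

Summit Ward: $214,337 · Winslow Precinct: $47,931 · Pioneer Zone: $51,642 · Hillcrest Township: $124,597 · Central District: $217,219 · Meridian Borough: $140,994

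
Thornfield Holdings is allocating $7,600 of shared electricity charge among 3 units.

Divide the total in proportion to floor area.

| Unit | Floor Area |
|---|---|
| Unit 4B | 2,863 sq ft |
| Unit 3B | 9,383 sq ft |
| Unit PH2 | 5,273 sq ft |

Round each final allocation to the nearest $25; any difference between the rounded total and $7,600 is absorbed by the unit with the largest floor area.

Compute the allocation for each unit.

Combined floor area = 2,863 + 9,383 + 5,273 = 17,519.
Pro-rata amounts: Unit 4B 1,242.01; Unit 3B 4,070.48; Unit PH2 2,287.505.
Rounded to nearest $25: Unit 4B $1,250; Unit 3B $4,075; Unit PH2 $2,300. Sum = $7,625.
Difference $7,600 − $7,625 = −$25 applied to largest floor area (Unit 3B): Unit 3B becomes $4,050.

Unit 4B: $1,250 · Unit 3B: $4,050 · Unit PH2: $2,300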